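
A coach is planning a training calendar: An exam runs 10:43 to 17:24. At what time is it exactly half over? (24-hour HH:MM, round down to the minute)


Start time: 10:43 = 643 minutes from midnight
End time: 17:24 = 1044 minutes from midnight
Sum: 643 + 1044 = 1687
Midpoint: 1687 / 2 = 843 minutes
Convert: 843 / 60 = 14 hours, 3 minutes
Result: 14:03

14:03


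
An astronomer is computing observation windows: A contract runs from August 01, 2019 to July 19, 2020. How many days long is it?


Start date: 2019-08-01
End date: 2020-07-19
Aug 2019: +31 days
Sep 2019: +30 days
Oct 2019: +31 days
... (9 more months)
Total: 353 days

353


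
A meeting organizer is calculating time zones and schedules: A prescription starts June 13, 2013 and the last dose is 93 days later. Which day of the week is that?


Start: 2013-06-13 (Thursday)
Step 1 - find target date: add 93 days
  2013-06-13 + 93 days = 2013-09-14
Step 2 - day of week:
  93 mod 7 = 2
  Thursday + 2 days -> Saturday
Result: Saturday (2013-09-14)

Saturday


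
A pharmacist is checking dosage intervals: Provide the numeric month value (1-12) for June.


Calendar month order:
5. May
6. June <--
7. July
June is month number 6

6


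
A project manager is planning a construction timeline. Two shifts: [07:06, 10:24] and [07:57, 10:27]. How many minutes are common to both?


Interval A: [426, 624] minutes from midnight
Interval B: [477, 627] minutes from midnight
Overlap start = max(426, 477) = 477
Overlap end = min(624, 627) = 624
Overlap = 624 - 477 = 147 minutes

147


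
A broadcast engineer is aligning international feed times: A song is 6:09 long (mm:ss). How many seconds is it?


Minutes: 6
Extra seconds: 9
Seconds per minute: 60
Minutes to seconds: 6 x 60 = 360
Total: 360 + 9 = 369

369


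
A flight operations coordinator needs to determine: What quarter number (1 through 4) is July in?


Month: July (month 7)
Q1: January-March (months 1-3)
Q2: April-June (months 4-6)
Q3: July-September (months 7-9)
Q4: October-December (months 10-12)
Month 7 falls in Q3

3


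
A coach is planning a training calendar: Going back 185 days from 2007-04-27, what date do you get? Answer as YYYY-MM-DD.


Start: 2007-04-27
Subtracting 185 days
Days already passed in April: 27
After going back through April: 158 more days to subtract
March 2007: 31 days, 127 remaining
February 2007: 28 days, 99 remaining
January 2007: 31 days, 68 remaining
December 2006: 31 days, 37 remaining
Result: 2006-10-24

2006-10-24


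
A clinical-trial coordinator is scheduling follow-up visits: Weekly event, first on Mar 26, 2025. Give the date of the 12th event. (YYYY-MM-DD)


First occurrence: 2025-03-26 (occurrence 1)
Each occurrence is 7 days after the previous.
Occurrence 12 is 11 weeks after the first.
11 weeks = 77 days
2025-03-26 + 77 days = 2025-06-11

2025-06-11


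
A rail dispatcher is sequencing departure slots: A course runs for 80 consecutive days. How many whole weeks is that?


Total days: 80
Days per week: 7
Division: 80 / 7 = 11 remainder 3
Complete weeks: 11
Remaining days: 3

11


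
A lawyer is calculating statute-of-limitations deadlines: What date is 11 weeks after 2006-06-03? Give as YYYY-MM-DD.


Start: 2006-06-03
Weeks to add: 11
Convert to days: 11 x 7 = 77 days
Add 77 days to 2006-06-03
Result: 2006-08-19

2006-08-19


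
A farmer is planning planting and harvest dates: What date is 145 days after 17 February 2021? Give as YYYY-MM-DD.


Start: 2021-02-17
Adding 145 days
Days remaining in February: 11
After February: 134 days still to add
March 2021: 31 days, 103 remaining
April 2021: 30 days, 73 remaining
May 2021: 31 days, 42 remaining
June 2021: 30 days, 12 remaining
Result: 2021-07-12

2021-07-12


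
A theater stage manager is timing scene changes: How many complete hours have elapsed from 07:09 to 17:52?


Start: 07:09
End: 17:52
Hour difference: 17 - 7 = 10 hours
Minute difference: 52 - 9 = 43 minutes
Total minutes: 643
Complete hours: 643 / 60 = 10 (remainder 43)

10


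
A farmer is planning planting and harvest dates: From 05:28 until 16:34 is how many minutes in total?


Start time: 05:28 = 328 minutes from midnight
End time: 16:34 = 994 minutes from midnight
Difference: 994 - 328 = 666 minutes
That is 11 hours and 6 minutes

666


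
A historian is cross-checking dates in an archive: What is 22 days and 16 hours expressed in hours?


Days: 22
Extra hours: 16
Hours per day: 24
Days to hours: 22 x 24 = 528
Total: 528 + 16 = 544

544


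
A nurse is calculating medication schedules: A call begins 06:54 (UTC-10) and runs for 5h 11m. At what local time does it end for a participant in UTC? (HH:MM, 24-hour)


Start: 06:54 in UTC-10
Step 1 - add duration:
  minutes: 54 + 11 = 65 (carry 1h)
  hours: 6 + 5 + 1 = 12
  end in UTC-10: 12:05
Step 2 - convert UTC-10 -> UTC:
  offset difference: 0 - (-10) = 10 hours
  12 + (10) = 22 -> mod 24 = 22
Result: 22:05 in UTC

22:05


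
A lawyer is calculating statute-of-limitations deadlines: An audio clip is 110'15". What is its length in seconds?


Minutes: 110
Seconds: 15
Convert minutes to seconds: 110 x 60 = 6600
Add remaining seconds: 6600 + 15 = 6615

6615


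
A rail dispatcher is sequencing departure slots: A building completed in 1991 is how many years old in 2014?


Birth year: 1991
Current year: 2014
Age = current year - birth year
Age = 2014 - 1991 = 23

23


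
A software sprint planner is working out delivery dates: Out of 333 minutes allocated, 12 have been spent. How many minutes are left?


Total budget: 333 minutes
Time used: 12 minutes
Remaining: 333 - 12 = 321 minutes
Percent used: 3.6%
Percent remaining: 96.4%

321


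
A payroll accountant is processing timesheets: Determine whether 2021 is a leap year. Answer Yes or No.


Year: 2021
Divisible by 4? 2021 / 4 = 505.25 -> No
Not divisible by 4, so NOT a leap year

No


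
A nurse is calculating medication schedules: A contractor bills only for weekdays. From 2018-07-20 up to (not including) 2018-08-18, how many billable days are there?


Start: 2018-07-20 (Friday)
End (exclusive): 2018-08-18 (Saturday)
Total calendar days: 29
Full weeks: 29 // 7 = 4 -> 20 weekdays
Remaining 1 days starting on Friday:
  Fri(w) -> 1 weekdays
Total business days: 20 + 1 = 21

21


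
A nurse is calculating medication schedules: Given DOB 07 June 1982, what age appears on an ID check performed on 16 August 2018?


Birth: 1982-06-07
Reference: 2018-08-16
Year difference: 2018 - 1982 = 36
Has birthday (06-07) occurred by 08-16? Yes
Age in full years: 36

36


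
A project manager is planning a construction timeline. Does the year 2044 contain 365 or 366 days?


Year: 2044
Check leap year rules:
Divisible by 4? Yes
Divisible by 100? No
2044 is a leap year
Days: 366

366


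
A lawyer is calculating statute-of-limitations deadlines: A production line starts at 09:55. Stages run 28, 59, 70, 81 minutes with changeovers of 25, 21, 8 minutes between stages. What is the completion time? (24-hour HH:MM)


Start: 09:55 = 595 min from midnight
  after task 1 (28 min): 10:23
  after break (25 min): 10:48
  after task 2 (59 min): 11:47
  after break (21 min): 12:08
  after task 3 (70 min): 13:18
  after break (8 min): 13:26
  after task 4 (81 min): 14:47
Total elapsed: 292 minutes
End time: 14:47

14:47


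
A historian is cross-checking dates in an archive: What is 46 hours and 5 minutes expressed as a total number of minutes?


Hours: 46
Minutes: 5
Convert hours to minutes: 46 x 60 = 2760
Add remaining minutes: 2760 + 5 = 2765

2765


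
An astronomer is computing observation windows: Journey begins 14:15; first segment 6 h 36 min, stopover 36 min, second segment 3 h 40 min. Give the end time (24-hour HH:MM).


Depart: 14:15
Leg 1: +396 min -> 20:51
Layover: +36 min -> 21:27
Leg 2: +220 min -> 01:07
Total travel: 652 minutes = 10h 52m
Arrival: 01:07

01:07


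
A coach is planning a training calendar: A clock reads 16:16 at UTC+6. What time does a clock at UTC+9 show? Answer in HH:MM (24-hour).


Local time: 16:16 at UTC+6 (offset 6h)
Target zone: UTC+9 (offset 9h)
Difference: 9 - (6) = 3 hours
Calculation: 16 + (3) = 19
Result: 19:16

19:16


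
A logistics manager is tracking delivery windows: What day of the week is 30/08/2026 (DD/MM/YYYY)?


Date: 2026-08-30
January 1, 2026 is a Thursday
Day of year: 242
Offset from Jan 1: 241 days
241 mod 7 = 3
Result: Sunday

Sunday


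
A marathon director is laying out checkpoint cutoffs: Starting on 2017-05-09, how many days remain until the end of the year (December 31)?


Start: May 09, 2017
End: December 31, 2017
Days left in May: 22
June: 30
July: 31
August: 31
September: 30
... plus remaining months
Sum of remaining months: 214
Total: 22 + 214 = 236

236


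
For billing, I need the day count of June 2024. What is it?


Month: June
Year: 2024
June is a 30-day month
Total: 30 days

30


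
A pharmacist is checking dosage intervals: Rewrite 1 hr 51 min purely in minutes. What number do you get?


Hours: 1
Extra minutes: 51
Minutes per hour: 60
Hours to minutes: 1 x 60 = 60
Total: 60 + 51 = 111

111


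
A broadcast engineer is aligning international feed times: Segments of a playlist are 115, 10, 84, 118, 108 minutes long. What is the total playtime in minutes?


Durations: 115, 10, 84, 118, 108
Running sum: 115
+ 10 = 125
+ 84 = 209
+ 118 = 327
+ 108 = 435
Total duration: 435 minutes
That is 7 hours and 15 minutes

435


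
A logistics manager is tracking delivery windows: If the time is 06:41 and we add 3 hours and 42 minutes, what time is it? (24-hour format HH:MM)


Start time: 06:41
Adding: 3 hours 42 minutes
Minutes: 41 + 42 = 83
Minute overflow: 83 >= 60, so carry 1 hour, minutes = 23
Hours: 6 + 3 + 1 = 10
Result: 10:23

10:23


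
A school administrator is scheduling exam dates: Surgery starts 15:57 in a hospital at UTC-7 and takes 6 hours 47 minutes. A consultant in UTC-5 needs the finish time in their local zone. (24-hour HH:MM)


Start: 15:57 in UTC-7
Step 1 - add duration:
  minutes: 57 + 47 = 104 (carry 1h)
  hours: 15 + 6 + 1 = 22
  end in UTC-7: 22:44
Step 2 - convert UTC-7 -> UTC-5:
  offset difference: -5 - (-7) = 2 hours
  22 + (2) = 24 -> mod 24 = 0
Result: 00:44 in UTC-5

00:44


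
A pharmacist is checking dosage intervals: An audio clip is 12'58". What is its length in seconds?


Minutes: 12
Seconds: 58
Convert minutes to seconds: 12 x 60 = 720
Add remaining seconds: 720 + 58 = 778

778


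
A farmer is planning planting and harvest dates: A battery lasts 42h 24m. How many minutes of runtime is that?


Hours: 42
Extra minutes: 24
Minutes per hour: 60
Hours to minutes: 42 x 60 = 2520
Total: 2520 + 24 = 2544

2544


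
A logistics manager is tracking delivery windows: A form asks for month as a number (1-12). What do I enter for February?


Calendar month order:
1. January
2. February <--
3. March
February is month number 2

2


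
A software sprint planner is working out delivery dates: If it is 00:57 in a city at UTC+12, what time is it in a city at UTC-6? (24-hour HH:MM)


Local time: 00:57 at UTC+12 (offset 12h)
Target zone: UTC-6 (offset -6h)
Difference: -6 - (12) = -18 hours
Calculation: 0 + (-18) = -18
Wraparound: (-18) mod 24 = 6
Result: 06:57

06:57


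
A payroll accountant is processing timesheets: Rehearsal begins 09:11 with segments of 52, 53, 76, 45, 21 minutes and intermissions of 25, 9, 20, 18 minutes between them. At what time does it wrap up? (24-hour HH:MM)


Start: 09:11 = 551 min from midnight
  after task 1 (52 min): 10:03
  after break (25 min): 10:28
  after task 2 (53 min): 11:21
  after break (9 min): 11:30
  after task 3 (76 min): 12:46
  after break (20 min): 13:06
  after task 4 (45 min): 13:51
  after break (18 min): 14:09
  after task 5 (21 min): 14:30
Total elapsed: 319 minutes
End time: 14:30

14:30


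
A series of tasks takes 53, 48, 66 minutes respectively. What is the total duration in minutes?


Durations: 53, 48, 66
Running sum: 53
+ 48 = 101
+ 66 = 167
Total duration: 167 minutes
That is 2 hours and 47 minutes

167


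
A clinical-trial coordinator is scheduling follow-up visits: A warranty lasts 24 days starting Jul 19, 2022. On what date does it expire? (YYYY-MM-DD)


Start: 2022-07-19
Adding 24 days
Days remaining in July: 12
After July: 12 days still to add
August 2022 has 31 days, need 12
Result: 2022-08-12

2022-08-12


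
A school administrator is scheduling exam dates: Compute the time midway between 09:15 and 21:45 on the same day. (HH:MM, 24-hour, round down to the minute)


Start time: 09:15 = 555 minutes from midnight
End time: 21:45 = 1305 minutes from midnight
Sum: 555 + 1305 = 1860
Midpoint: 1860 / 2 = 930 minutes
Convert: 930 / 60 = 15 hours, 30 minutes
Result: 15:30

15:30


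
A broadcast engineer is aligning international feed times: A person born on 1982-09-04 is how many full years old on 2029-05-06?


Birth: 1982-09-04
Reference: 2029-05-06
Year difference: 2029 - 1982 = 47
Has birthday (09-04) occurred by 05-06? No
Birthday not yet reached this year -> subtract 1
Age in full years: 46

46


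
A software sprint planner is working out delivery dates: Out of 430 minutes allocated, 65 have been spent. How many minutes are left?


Total budget: 430 minutes
Time used: 65 minutes
Remaining: 430 - 65 = 365 minutes
Percent used: 15.1%
Percent remaining: 84.9%

365


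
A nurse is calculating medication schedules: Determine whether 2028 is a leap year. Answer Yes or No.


Year: 2028
Divisible by 4? 2028 / 4 = 507.0 -> Yes
Divisible by 100? 2028 / 100 = 20.28 -> No
Divisible by 4 but not 100, so it IS a leap year

Yes


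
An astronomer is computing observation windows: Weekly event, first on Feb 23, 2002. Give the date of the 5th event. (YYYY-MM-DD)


First occurrence: 2002-02-23 (occurrence 1)
Each occurrence is 7 days after the previous.
Occurrence 5 is 4 weeks after the first.
4 weeks = 28 days
2002-02-23 + 28 days = 2002-03-23

2002-03-23


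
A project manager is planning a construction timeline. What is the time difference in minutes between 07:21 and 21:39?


Start time: 07:21 = 441 minutes from midnight
End time: 21:39 = 1299 minutes from midnight
Difference: 1299 - 441 = 858 minutes
That is 14 hours and 18 minutes

858


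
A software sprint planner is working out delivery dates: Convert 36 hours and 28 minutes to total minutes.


Hours: 36
Minutes: 28
Convert hours to minutes: 36 x 60 = 2160
Add remaining minutes: 2160 + 28 = 2188

2188


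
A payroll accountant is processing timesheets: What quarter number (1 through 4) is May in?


Month: May (month 5)
Q1: January-March (months 1-3)
Q2: April-June (months 4-6)
Q3: July-September (months 7-9)
Q4: October-December (months 10-12)
Month 5 falls in Q2

2


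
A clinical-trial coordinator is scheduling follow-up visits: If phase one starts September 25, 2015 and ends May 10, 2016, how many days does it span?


Start date: 2015-09-25
End date: 2016-05-10
Sep 2015: +6 days
Oct 2015: +31 days
Nov 2015: +30 days
... (6 more months)
Total: 228 days

228


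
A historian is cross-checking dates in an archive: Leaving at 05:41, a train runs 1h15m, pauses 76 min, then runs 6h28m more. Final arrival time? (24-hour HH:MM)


Depart: 05:41
Leg 1: +75 min -> 06:56
Layover: +76 min -> 08:12
Leg 2: +388 min -> 14:40
Total travel: 539 minutes = 8h 59m
Arrival: 14:40

14:40


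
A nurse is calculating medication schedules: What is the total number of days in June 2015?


Month: June
Year: 2015
June is a 30-day month
Total: 30 days

30


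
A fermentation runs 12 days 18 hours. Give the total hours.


Days: 12
Extra hours: 18
Hours per day: 24
Days to hours: 12 x 24 = 288
Total: 288 + 18 = 306

306


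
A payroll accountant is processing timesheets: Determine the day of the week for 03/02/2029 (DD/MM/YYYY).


Date: 2029-02-03
January 1, 2029 is a Monday
Day of year: 34
Offset from Jan 1: 33 days
33 mod 7 = 5
Result: Saturday

Saturday


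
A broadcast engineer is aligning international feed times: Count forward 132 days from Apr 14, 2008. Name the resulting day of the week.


Start: 2008-04-14 (Monday)
Step 1 - find target date: add 132 days
  2008-04-14 + 132 days = 2008-08-24
Step 2 - day of week:
  132 mod 7 = 6
  Monday + 6 days -> Sunday
Result: Sunday (2008-08-24)

Sunday


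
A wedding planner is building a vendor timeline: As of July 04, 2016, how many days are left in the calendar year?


Start: July 04, 2016
End: December 31, 2016
Days left in July: 27
August: 31
September: 30
October: 31
November: 30
... plus remaining months
Sum of remaining months: 153
Total: 27 + 153 = 180

180


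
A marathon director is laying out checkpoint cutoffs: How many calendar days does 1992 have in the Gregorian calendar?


Year: 1992
Check leap year rules:
Divisible by 4? Yes
Divisible by 100? No
1992 is a leap year
Days: 366

366


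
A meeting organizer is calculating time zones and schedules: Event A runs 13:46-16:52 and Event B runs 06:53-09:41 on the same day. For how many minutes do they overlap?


Interval A: [826, 1012] minutes from midnight
Interval B: [413, 581] minutes from midnight
Overlap start = max(826, 413) = 826
Overlap end = min(1012, 581) = 581
End <= start, so the intervals do not overlap: 0 minutes

0


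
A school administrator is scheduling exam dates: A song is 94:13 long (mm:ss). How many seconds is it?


Minutes: 94
Extra seconds: 13
Seconds per minute: 60
Minutes to seconds: 94 x 60 = 5640
Total: 5640 + 13 = 5653

5653


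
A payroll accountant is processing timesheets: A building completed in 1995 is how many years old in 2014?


Birth year: 1995
Current year: 2014
Age = current year - birth year
Age = 2014 - 1995 = 19

19


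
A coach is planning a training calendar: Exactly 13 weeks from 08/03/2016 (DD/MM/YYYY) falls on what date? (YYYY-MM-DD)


Start: 2016-03-08
Weeks to add: 13
Convert to days: 13 x 7 = 91 days
Add 91 days to 2016-03-08
Result: 2016-06-07

2016-06-07


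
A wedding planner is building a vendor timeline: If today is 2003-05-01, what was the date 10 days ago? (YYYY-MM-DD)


Start: 2003-05-01
Subtracting 10 days
Days already passed in May: 1
After going back through May: 9 more days to subtract
April 2003 has 30 days, need 9
Result: 2003-04-21

2003-04-21


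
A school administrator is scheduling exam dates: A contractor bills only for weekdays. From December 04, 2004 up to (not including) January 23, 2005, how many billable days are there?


Start: 2004-12-04 (Saturday)
End (exclusive): 2005-01-23 (Sunday)
Total calendar days: 50
Full weeks: 50 // 7 = 7 -> 35 weekdays
Remaining 1 days starting on Saturday:
  Sat(-) -> 0 weekdays
Total business days: 35 + 0 = 35

35


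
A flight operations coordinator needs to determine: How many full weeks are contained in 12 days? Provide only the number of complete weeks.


Total days: 12
Days per week: 7
Division: 12 / 7 = 1 remainder 5
Complete weeks: 1
Remaining days: 5

1


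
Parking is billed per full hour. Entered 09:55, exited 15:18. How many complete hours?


Start: 09:55
End: 15:18
Hour difference: 15 - 9 = 6 hours
Minute difference: 18 - 55 = -37 minutes
Total minutes: 323
Complete hours: 323 / 60 = 5 (remainder 23)

5


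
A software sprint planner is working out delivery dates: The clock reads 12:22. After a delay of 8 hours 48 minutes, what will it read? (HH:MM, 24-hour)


Start time: 12:22
Adding: 8 hours 48 minutes
Minutes: 22 + 48 = 70
Minute overflow: 70 >= 60, so carry 1 hour, minutes = 10
Hours: 12 + 8 + 1 = 21
Result: 21:10

21:10


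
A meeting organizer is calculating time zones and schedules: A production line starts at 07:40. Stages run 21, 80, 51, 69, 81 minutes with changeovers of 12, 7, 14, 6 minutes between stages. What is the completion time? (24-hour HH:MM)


Start: 07:40 = 460 min from midnight
  after task 1 (21 min): 08:01
  after break (12 min): 08:13
  after task 2 (80 min): 09:33
  after break (7 min): 09:40
  after task 3 (51 min): 10:31
  after break (14 min): 10:45
  after task 4 (69 min): 11:54
  after break (6 min): 12:00
  after task 5 (81 min): 13:21
Total elapsed: 341 minutes
End time: 13:21

13:21


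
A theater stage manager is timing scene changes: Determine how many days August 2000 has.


Month: August
Year: 2000
August is a 31-day month
Total: 31 days

31


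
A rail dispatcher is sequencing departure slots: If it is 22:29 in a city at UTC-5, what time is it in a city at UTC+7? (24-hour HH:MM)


Local time: 22:29 at UTC-5 (offset -5h)
Target zone: UTC+7 (offset 7h)
Difference: 7 - (-5) = 12 hours
Calculation: 22 + (12) = 34
Wraparound: (34) mod 24 = 10
Result: 10:29

10:29


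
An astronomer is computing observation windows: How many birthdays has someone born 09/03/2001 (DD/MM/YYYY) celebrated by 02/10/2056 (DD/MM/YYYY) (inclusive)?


Birth: 2001-03-09
Reference: 2056-10-02
Year difference: 2056 - 2001 = 55
Has birthday (03-09) occurred by 10-02? Yes
Age in full years: 55

55


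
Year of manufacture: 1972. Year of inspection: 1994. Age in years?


Birth year: 1972
Current year: 1994
Age = current year - birth year
Age = 1994 - 1972 = 22

22


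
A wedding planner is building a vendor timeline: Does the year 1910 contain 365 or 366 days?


Year: 1910
Check leap year rules:
Divisible by 4? No
1910 is not a leap year
Days: 365

365


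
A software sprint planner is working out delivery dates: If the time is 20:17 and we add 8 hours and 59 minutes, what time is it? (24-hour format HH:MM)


Start time: 20:17
Adding: 8 hours 59 minutes
Minutes: 17 + 59 = 76
Minute overflow: 76 >= 60, so carry 1 hour, minutes = 16
Hours: 20 + 8 + 1 = 29
Hour wraparound: 29 mod 24 = 5
Result: 05:16

05:16


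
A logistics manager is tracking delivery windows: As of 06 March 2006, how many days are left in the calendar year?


Start: March 06, 2006
End: December 31, 2006
Days left in March: 25
April: 30
May: 31
June: 30
July: 31
... plus remaining months
Sum of remaining months: 275
Total: 25 + 275 = 300

300


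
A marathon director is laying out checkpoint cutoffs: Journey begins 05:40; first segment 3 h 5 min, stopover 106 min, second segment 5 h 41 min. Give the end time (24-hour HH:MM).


Depart: 05:40
Leg 1: +185 min -> 08:45
Layover: +106 min -> 10:31
Leg 2: +341 min -> 16:12
Total travel: 632 minutes = 10h 32m
Arrival: 16:12

16:12


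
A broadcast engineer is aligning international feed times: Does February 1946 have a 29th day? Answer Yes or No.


Year: 1946
Divisible by 4? 1946 / 4 = 486.5 -> No
Not divisible by 4, so NOT a leap year

No


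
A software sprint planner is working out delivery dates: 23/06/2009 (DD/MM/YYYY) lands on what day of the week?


Date: 2009-06-23
January 1, 2009 is a Thursday
Day of year: 174
Offset from Jan 1: 173 days
173 mod 7 = 5
Result: Tuesday

Tuesday


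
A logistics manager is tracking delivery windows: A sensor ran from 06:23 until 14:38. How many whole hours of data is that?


Start: 06:23
End: 14:38
Hour difference: 14 - 6 = 8 hours
Minute difference: 38 - 23 = 15 minutes
Total minutes: 495
Complete hours: 495 / 60 = 8 (remainder 15)

8


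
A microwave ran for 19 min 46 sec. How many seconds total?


Minutes: 19
Extra seconds: 46
Seconds per minute: 60
Minutes to seconds: 19 x 60 = 1140
Total: 1140 + 46 = 1186

1186


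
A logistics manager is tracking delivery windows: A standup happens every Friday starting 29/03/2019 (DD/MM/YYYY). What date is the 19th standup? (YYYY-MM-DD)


First occurrence: 2019-03-29 (occurrence 1)
Each occurrence is 7 days after the previous.
Occurrence 19 is 18 weeks after the first.
18 weeks = 126 days
2019-03-29 + 126 days = 2019-08-02

2019-08-02


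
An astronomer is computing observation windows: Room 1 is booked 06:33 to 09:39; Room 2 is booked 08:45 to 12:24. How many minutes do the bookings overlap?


Interval A: [393, 579] minutes from midnight
Interval B: [525, 744] minutes from midnight
Overlap start = max(393, 525) = 525
Overlap end = min(579, 744) = 579
Overlap = 579 - 525 = 54 minutes

54


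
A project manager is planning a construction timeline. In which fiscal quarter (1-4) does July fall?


Month: July (month 7)
Q1: January-March (months 1-3)
Q2: April-June (months 4-6)
Q3: July-September (months 7-9)
Q4: October-December (months 10-12)
Month 7 falls in Q3

3


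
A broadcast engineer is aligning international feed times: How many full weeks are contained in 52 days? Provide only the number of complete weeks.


Total days: 52
Days per week: 7
Division: 52 / 7 = 7 remainder 3
Complete weeks: 7
Remaining days: 3

7


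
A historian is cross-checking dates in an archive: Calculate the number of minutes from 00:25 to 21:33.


Start time: 00:25 = 25 minutes from midnight
End time: 21:33 = 1293 minutes from midnight
Difference: 1293 - 25 = 1268 minutes
That is 21 hours and 8 minutes

1268


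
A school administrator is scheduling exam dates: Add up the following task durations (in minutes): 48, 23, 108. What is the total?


Durations: 48, 23, 108
Running sum: 48
+ 23 = 71
+ 108 = 179
Total duration: 179 minutes
That is 2 hours and 59 minutes

179


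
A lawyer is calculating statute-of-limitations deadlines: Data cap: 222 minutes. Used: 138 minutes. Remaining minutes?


Total budget: 222 minutes
Time used: 138 minutes
Remaining: 222 - 138 = 84 minutes
Percent used: 62.2%
Percent remaining: 37.8%

84


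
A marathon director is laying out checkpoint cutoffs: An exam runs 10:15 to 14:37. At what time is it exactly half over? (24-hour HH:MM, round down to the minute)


Start time: 10:15 = 615 minutes from midnight
End time: 14:37 = 877 minutes from midnight
Sum: 615 + 877 = 1492
Midpoint: 1492 / 2 = 746 minutes
Convert: 746 / 60 = 12 hours, 26 minutes
Result: 12:26

12:26


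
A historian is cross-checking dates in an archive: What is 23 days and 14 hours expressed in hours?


Days: 23
Extra hours: 14
Hours per day: 24
Days to hours: 23 x 24 = 552
Total: 552 + 14 = 566

566


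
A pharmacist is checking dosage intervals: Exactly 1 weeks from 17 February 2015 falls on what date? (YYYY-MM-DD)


Start: 2015-02-17
Weeks to add: 1
Convert to days: 1 x 7 = 7 days
Add 7 days to 2015-02-17
Result: 2015-02-24

2015-02-24


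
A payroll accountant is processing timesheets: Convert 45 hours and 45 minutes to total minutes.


Hours: 45
Minutes: 45
Convert hours to minutes: 45 x 60 = 2700
Add remaining minutes: 2700 + 45 = 2745

2745


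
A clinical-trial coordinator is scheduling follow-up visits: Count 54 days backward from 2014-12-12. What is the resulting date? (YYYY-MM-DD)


Start: 2014-12-12
Subtracting 54 days
Days already passed in December: 12
After going back through December: 42 more days to subtract
November 2014: 30 days, 12 remaining
October 2014 has 31 days, need 12
Result: 2014-10-19

2014-10-19


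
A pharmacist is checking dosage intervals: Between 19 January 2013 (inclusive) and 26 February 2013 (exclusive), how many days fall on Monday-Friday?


Start: 2013-01-19 (Saturday)
End (exclusive): 2013-02-26 (Tuesday)
Total calendar days: 38
Full weeks: 38 // 7 = 5 -> 25 weekdays
Remaining 3 days starting on Saturday:
  Sat(-), Sun(-), Mon(w) -> 1 weekdays
Total business days: 25 + 1 = 26

26


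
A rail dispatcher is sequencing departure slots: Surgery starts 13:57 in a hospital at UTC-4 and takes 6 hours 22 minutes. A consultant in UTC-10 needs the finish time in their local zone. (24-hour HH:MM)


Start: 13:57 in UTC-4
Step 1 - add duration:
  minutes: 57 + 22 = 79 (carry 1h)
  hours: 13 + 6 + 1 = 20
  end in UTC-4: 20:19
Step 2 - convert UTC-4 -> UTC-10:
  offset difference: -10 - (-4) = -6 hours
  20 + (-6) = 14 -> mod 24 = 14
Result: 14:19 in UTC-10

14:19


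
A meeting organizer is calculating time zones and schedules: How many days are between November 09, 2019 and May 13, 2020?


Start date: 2019-11-09
End date: 2020-05-13
Nov 2019: +22 days
Dec 2019: +31 days
Jan 2020: +31 days
... (4 more months)
Total: 186 days

186


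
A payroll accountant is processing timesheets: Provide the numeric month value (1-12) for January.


Calendar month order:
1. January <--
2. February
January is month number 1

1


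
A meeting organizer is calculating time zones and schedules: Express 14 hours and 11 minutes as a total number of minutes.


Hours: 14
Extra minutes: 11
Minutes per hour: 60
Hours to minutes: 14 x 60 = 840
Total: 840 + 11 = 851

851


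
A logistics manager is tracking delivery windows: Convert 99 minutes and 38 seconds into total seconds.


Minutes: 99
Seconds: 38
Convert minutes to seconds: 99 x 60 = 5940
Add remaining seconds: 5940 + 38 = 5978

5978


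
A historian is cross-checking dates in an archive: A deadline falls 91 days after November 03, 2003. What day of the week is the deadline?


Start: 2003-11-03 (Monday)
Step 1 - find target date: add 91 days
  2003-11-03 + 91 days = 2004-02-02
Step 2 - day of week:
  91 mod 7 = 0
  Monday + 0 days -> Monday
Result: Monday (2004-02-02)

Monday


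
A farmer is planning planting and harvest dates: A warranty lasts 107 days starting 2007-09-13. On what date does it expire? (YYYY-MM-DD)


Start: 2007-09-13
Adding 107 days
Days remaining in September: 17
After September: 90 days still to add
October 2007: 31 days, 59 remaining
November 2007: 30 days, 29 remaining
December 2007 has 31 days, need 29
Result: 2007-12-29

2007-12-29


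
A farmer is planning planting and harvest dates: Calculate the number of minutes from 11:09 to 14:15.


Start time: 11:09 = 669 minutes from midnight
End time: 14:15 = 855 minutes from midnight
Difference: 855 - 669 = 186 minutes
That is 3 hours and 6 minutes

186


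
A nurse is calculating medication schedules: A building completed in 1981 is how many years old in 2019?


Birth year: 1981
Current year: 2019
Age = current year - birth year
Age = 2019 - 1981 = 38

38


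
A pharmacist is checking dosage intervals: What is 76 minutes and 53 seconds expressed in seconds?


Minutes: 76
Extra seconds: 53
Seconds per minute: 60
Minutes to seconds: 76 x 60 = 4560
Total: 4560 + 53 = 4613

4613


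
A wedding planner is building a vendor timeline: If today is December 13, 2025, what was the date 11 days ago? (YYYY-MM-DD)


Start: 2025-12-13
Subtracting 11 days
Days already passed in December: 13
Result: 2025-12-02

2025-12-02


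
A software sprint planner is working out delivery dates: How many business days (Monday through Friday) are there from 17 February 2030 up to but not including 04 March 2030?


Start: 2030-02-17 (Sunday)
End (exclusive): 2030-03-04 (Monday)
Total calendar days: 15
Full weeks: 15 // 7 = 2 -> 10 weekdays
Remaining 1 days starting on Sunday:
  Sun(-) -> 0 weekdays
Total business days: 10 + 0 = 10

10


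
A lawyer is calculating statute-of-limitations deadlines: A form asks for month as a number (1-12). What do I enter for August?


Calendar month order:
7. July
8. August <--
9. September
August is month number 8

8


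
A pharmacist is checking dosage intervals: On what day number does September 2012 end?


Month: September
Year: 2012
September is a 30-day month
Total: 30 days

30


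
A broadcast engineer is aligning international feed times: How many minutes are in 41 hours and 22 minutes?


Hours: 41
Extra minutes: 22
Minutes per hour: 60
Hours to minutes: 41 x 60 = 2460
Total: 2460 + 22 = 2482

2482


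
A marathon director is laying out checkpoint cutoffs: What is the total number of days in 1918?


Year: 1918
Check leap year rules:
Divisible by 4? No
1918 is not a leap year
Days: 365

365


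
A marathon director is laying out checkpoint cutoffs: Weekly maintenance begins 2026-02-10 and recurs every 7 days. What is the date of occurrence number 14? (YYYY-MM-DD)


First occurrence: 2026-02-10 (occurrence 1)
Each occurrence is 7 days after the previous.
Occurrence 14 is 13 weeks after the first.
13 weeks = 91 days
2026-02-10 + 91 days = 2026-05-12

2026-05-12


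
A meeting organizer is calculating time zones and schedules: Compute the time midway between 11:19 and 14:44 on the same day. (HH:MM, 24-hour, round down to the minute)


Start time: 11:19 = 679 minutes from midnight
End time: 14:44 = 884 minutes from midnight
Sum: 679 + 884 = 1563
Midpoint: 1563 / 2 = 781 minutes
Convert: 781 / 60 = 13 hours, 1 minutes
Result: 13:01

13:01


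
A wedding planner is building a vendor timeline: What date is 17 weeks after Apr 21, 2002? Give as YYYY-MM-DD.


Start: 2002-04-21
Weeks to add: 17
Convert to days: 17 x 7 = 119 days
Add 119 days to 2002-04-21
Result: 2002-08-18

2002-08-18


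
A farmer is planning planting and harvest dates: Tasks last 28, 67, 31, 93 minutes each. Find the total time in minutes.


Durations: 28, 67, 31, 93
Running sum: 28
+ 67 = 95
+ 31 = 126
+ 93 = 219
Total duration: 219 minutes
That is 3 hours and 39 minutes

219


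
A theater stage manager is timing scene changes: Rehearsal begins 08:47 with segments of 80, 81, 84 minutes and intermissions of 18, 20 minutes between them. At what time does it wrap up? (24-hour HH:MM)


Start: 08:47 = 527 min from midnight
  after task 1 (80 min): 10:07
  after break (18 min): 10:25
  after task 2 (81 min): 11:46
  after break (20 min): 12:06
  after task 3 (84 min): 13:30
Total elapsed: 283 minutes
End time: 13:30

13:30


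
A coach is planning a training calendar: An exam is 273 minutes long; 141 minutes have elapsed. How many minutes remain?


Total budget: 273 minutes
Time used: 141 minutes
Remaining: 273 - 141 = 132 minutes
Percent used: 51.6%
Percent remaining: 48.4%

132


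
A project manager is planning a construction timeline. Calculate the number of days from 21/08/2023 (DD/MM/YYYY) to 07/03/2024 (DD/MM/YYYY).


Start date: 2023-08-21
End date: 2024-03-07
Aug 2023: +11 days
Sep 2023: +30 days
Oct 2023: +31 days
... (5 more months)
Total: 199 days

199


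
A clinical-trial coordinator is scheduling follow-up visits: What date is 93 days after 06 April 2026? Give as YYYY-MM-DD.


Start: 2026-04-06
Adding 93 days
Days remaining in April: 24
After April: 69 days still to add
May 2026: 31 days, 38 remaining
June 2026: 30 days, 8 remaining
July 2026 has 31 days, need 8
Result: 2026-07-08

2026-07-08


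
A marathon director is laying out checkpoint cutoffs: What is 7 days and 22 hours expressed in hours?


Days: 7
Extra hours: 22
Hours per day: 24
Days to hours: 7 x 24 = 168
Total: 168 + 22 = 190

190


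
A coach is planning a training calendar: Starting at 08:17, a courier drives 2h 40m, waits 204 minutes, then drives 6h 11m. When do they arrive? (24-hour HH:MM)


Depart: 08:17
Leg 1: +160 min -> 10:57
Layover: +204 min -> 14:21
Leg 2: +371 min -> 20:32
Total travel: 735 minutes = 12h 15m
Arrival: 20:32

20:32


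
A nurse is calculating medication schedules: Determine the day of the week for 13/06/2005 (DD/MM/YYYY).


Date: 2005-06-13
January 1, 2005 is a Saturday
Day of year: 164
Offset from Jan 1: 163 days
163 mod 7 = 2
Result: Monday

Monday


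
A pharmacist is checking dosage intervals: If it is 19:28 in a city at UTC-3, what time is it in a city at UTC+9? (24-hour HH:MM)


Local time: 19:28 at UTC-3 (offset -3h)
Target zone: UTC+9 (offset 9h)
Difference: 9 - (-3) = 12 hours
Calculation: 19 + (12) = 31
Wraparound: (31) mod 24 = 7
Result: 07:28

07:28


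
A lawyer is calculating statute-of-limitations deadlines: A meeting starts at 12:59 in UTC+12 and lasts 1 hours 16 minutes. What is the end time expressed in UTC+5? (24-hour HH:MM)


Start: 12:59 in UTC+12
Step 1 - add duration:
  minutes: 59 + 16 = 75 (carry 1h)
  hours: 12 + 1 + 1 = 14
  end in UTC+12: 14:15
Step 2 - convert UTC+12 -> UTC+5:
  offset difference: 5 - (12) = -7 hours
  14 + (-7) = 7 -> mod 24 = 7
Result: 07:15 in UTC+5

07:15


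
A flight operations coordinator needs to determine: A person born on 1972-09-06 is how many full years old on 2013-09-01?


Birth: 1972-09-06
Reference: 2013-09-01
Year difference: 2013 - 1972 = 41
Has birthday (09-06) occurred by 09-01? No
Birthday not yet reached this year -> subtract 1
Age in full years: 40

40


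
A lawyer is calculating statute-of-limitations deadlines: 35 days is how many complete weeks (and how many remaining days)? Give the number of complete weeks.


Total days: 35
Days per week: 7
Division: 35 / 7 = 5 remainder 0
Complete weeks: 5
Remaining days: 0

5


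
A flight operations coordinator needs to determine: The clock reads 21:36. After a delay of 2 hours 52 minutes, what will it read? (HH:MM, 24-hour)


Start time: 21:36
Adding: 2 hours 52 minutes
Minutes: 36 + 52 = 88
Minute overflow: 88 >= 60, so carry 1 hour, minutes = 28
Hours: 21 + 2 + 1 = 24
Hour wraparound: 24 mod 24 = 0
Result: 00:28

00:28


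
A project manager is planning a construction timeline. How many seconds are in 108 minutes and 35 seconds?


Minutes: 108
Seconds: 35
Convert minutes to seconds: 108 x 60 = 6480
Add remaining seconds: 6480 + 35 = 6515

6515


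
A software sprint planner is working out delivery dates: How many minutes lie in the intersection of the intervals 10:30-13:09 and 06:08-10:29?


Interval A: [630, 789] minutes from midnight
Interval B: [368, 629] minutes from midnight
Overlap start = max(630, 368) = 630
Overlap end = min(789, 629) = 629
End <= start, so the intervals do not overlap: 0 minutes

0


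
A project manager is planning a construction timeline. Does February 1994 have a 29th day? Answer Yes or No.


Year: 1994
Divisible by 4? 1994 / 4 = 498.5 -> No
Not divisible by 4, so NOT a leap year

No


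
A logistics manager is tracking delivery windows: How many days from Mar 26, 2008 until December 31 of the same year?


Start: March 26, 2008
End: December 31, 2008
Days left in March: 5
April: 30
May: 31
June: 30
July: 31
... plus remaining months
Sum of remaining months: 275
Total: 5 + 275 = 280

280


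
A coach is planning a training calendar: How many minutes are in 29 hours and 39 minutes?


Hours: 29
Minutes: 39
Convert hours to minutes: 29 x 60 = 1740
Add remaining minutes: 1740 + 39 = 1779

1779


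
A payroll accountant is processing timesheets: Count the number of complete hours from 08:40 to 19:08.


Start: 08:40
End: 19:08
Hour difference: 19 - 8 = 11 hours
Minute difference: 8 - 40 = -32 minutes
Total minutes: 628
Complete hours: 628 / 60 = 10 (remainder 28)

10


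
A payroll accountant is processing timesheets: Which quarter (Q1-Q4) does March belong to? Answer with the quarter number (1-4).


Month: March (month 3)
Q1: January-March (months 1-3)
Q2: April-June (months 4-6)
Q3: July-September (months 7-9)
Q4: October-December (months 10-12)
Month 3 falls in Q1

1


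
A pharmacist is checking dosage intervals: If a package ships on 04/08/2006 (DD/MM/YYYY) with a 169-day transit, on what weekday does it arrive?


Start: 2006-08-04 (Friday)
Step 1 - find target date: add 169 days
  2006-08-04 + 169 days = 2007-01-20
Step 2 - day of week:
  169 mod 7 = 1
  Friday + 1 days -> Saturday
Result: Saturday (2007-01-20)

Saturday


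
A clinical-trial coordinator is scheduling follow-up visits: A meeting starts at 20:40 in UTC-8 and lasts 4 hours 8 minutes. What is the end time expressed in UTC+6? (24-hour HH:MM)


Start: 20:40 in UTC-8
Step 1 - add duration:
  minutes: 40 + 8 = 48
  hours: 20 + 4 + 0 = 24
  end in UTC-8: 00:48
Step 2 - convert UTC-8 -> UTC+6:
  offset difference: 6 - (-8) = 14 hours
  0 + (14) = 14 -> mod 24 = 14
Result: 14:48 in UTC+6

14:48


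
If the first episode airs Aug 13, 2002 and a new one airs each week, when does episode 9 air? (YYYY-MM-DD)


First occurrence: 2002-08-13 (occurrence 1)
Each occurrence is 7 days after the previous.
Occurrence 9 is 8 weeks after the first.
8 weeks = 56 days
2002-08-13 + 56 days = 2002-10-08

2002-10-08
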